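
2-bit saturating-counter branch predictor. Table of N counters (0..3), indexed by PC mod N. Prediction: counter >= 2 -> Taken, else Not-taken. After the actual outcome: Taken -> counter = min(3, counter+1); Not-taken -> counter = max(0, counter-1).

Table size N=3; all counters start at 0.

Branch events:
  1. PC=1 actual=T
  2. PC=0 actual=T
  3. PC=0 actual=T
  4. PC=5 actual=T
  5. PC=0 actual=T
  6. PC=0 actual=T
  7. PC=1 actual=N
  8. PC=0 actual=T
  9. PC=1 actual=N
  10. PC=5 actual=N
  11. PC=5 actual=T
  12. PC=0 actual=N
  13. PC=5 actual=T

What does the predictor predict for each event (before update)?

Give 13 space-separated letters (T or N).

Ev 1: PC=1 idx=1 pred=N actual=T -> ctr[1]=1
Ev 2: PC=0 idx=0 pred=N actual=T -> ctr[0]=1
Ev 3: PC=0 idx=0 pred=N actual=T -> ctr[0]=2
Ev 4: PC=5 idx=2 pred=N actual=T -> ctr[2]=1
Ev 5: PC=0 idx=0 pred=T actual=T -> ctr[0]=3
Ev 6: PC=0 idx=0 pred=T actual=T -> ctr[0]=3
Ev 7: PC=1 idx=1 pred=N actual=N -> ctr[1]=0
Ev 8: PC=0 idx=0 pred=T actual=T -> ctr[0]=3
Ev 9: PC=1 idx=1 pred=N actual=N -> ctr[1]=0
Ev 10: PC=5 idx=2 pred=N actual=N -> ctr[2]=0
Ev 11: PC=5 idx=2 pred=N actual=T -> ctr[2]=1
Ev 12: PC=0 idx=0 pred=T actual=N -> ctr[0]=2
Ev 13: PC=5 idx=2 pred=N actual=T -> ctr[2]=2

Answer: N N N N T T N T N N N T N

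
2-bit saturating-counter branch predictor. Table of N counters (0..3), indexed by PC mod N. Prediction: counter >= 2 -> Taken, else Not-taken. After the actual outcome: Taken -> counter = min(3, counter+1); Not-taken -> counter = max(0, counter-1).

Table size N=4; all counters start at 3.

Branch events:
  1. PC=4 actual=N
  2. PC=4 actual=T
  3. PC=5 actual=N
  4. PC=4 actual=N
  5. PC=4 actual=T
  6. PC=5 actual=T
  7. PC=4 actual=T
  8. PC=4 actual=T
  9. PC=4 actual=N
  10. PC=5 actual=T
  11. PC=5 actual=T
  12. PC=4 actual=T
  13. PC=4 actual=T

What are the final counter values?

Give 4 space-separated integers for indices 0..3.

Ev 1: PC=4 idx=0 pred=T actual=N -> ctr[0]=2
Ev 2: PC=4 idx=0 pred=T actual=T -> ctr[0]=3
Ev 3: PC=5 idx=1 pred=T actual=N -> ctr[1]=2
Ev 4: PC=4 idx=0 pred=T actual=N -> ctr[0]=2
Ev 5: PC=4 idx=0 pred=T actual=T -> ctr[0]=3
Ev 6: PC=5 idx=1 pred=T actual=T -> ctr[1]=3
Ev 7: PC=4 idx=0 pred=T actual=T -> ctr[0]=3
Ev 8: PC=4 idx=0 pred=T actual=T -> ctr[0]=3
Ev 9: PC=4 idx=0 pred=T actual=N -> ctr[0]=2
Ev 10: PC=5 idx=1 pred=T actual=T -> ctr[1]=3
Ev 11: PC=5 idx=1 pred=T actual=T -> ctr[1]=3
Ev 12: PC=4 idx=0 pred=T actual=T -> ctr[0]=3
Ev 13: PC=4 idx=0 pred=T actual=T -> ctr[0]=3

Answer: 3 3 3 3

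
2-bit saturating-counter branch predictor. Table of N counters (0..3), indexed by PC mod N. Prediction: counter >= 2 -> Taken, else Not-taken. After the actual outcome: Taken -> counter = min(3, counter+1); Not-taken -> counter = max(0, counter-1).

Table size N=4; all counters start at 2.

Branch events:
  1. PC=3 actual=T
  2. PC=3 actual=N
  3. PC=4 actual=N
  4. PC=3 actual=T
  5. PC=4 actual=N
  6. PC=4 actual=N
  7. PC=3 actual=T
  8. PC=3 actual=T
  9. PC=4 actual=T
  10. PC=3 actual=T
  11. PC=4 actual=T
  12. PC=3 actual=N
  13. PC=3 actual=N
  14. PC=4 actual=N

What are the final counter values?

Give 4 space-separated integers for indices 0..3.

Ev 1: PC=3 idx=3 pred=T actual=T -> ctr[3]=3
Ev 2: PC=3 idx=3 pred=T actual=N -> ctr[3]=2
Ev 3: PC=4 idx=0 pred=T actual=N -> ctr[0]=1
Ev 4: PC=3 idx=3 pred=T actual=T -> ctr[3]=3
Ev 5: PC=4 idx=0 pred=N actual=N -> ctr[0]=0
Ev 6: PC=4 idx=0 pred=N actual=N -> ctr[0]=0
Ev 7: PC=3 idx=3 pred=T actual=T -> ctr[3]=3
Ev 8: PC=3 idx=3 pred=T actual=T -> ctr[3]=3
Ev 9: PC=4 idx=0 pred=N actual=T -> ctr[0]=1
Ev 10: PC=3 idx=3 pred=T actual=T -> ctr[3]=3
Ev 11: PC=4 idx=0 pred=N actual=T -> ctr[0]=2
Ev 12: PC=3 idx=3 pred=T actual=N -> ctr[3]=2
Ev 13: PC=3 idx=3 pred=T actual=N -> ctr[3]=1
Ev 14: PC=4 idx=0 pred=T actual=N -> ctr[0]=1

Answer: 1 2 2 1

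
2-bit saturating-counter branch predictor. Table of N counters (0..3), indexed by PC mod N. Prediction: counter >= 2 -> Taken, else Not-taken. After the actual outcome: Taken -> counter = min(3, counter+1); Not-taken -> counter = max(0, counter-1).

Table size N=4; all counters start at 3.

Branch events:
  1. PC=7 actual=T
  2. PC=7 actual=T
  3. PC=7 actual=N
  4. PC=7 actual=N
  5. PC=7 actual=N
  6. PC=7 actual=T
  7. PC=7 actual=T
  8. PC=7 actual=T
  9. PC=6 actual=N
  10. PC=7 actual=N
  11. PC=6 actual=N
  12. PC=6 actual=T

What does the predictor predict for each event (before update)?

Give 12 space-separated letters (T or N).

Ev 1: PC=7 idx=3 pred=T actual=T -> ctr[3]=3
Ev 2: PC=7 idx=3 pred=T actual=T -> ctr[3]=3
Ev 3: PC=7 idx=3 pred=T actual=N -> ctr[3]=2
Ev 4: PC=7 idx=3 pred=T actual=N -> ctr[3]=1
Ev 5: PC=7 idx=3 pred=N actual=N -> ctr[3]=0
Ev 6: PC=7 idx=3 pred=N actual=T -> ctr[3]=1
Ev 7: PC=7 idx=3 pred=N actual=T -> ctr[3]=2
Ev 8: PC=7 idx=3 pred=T actual=T -> ctr[3]=3
Ev 9: PC=6 idx=2 pred=T actual=N -> ctr[2]=2
Ev 10: PC=7 idx=3 pred=T actual=N -> ctr[3]=2
Ev 11: PC=6 idx=2 pred=T actual=N -> ctr[2]=1
Ev 12: PC=6 idx=2 pred=N actual=T -> ctr[2]=2

Answer: T T T T N N N T T T T N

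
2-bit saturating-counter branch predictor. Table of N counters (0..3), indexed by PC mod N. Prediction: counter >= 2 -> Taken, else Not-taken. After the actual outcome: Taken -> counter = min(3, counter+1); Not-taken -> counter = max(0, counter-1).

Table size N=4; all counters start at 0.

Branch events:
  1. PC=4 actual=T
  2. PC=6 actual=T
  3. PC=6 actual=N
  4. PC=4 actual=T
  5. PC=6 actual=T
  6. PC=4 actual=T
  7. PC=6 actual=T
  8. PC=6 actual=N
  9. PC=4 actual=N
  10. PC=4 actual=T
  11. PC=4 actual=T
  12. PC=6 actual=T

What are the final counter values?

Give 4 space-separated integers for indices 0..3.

Ev 1: PC=4 idx=0 pred=N actual=T -> ctr[0]=1
Ev 2: PC=6 idx=2 pred=N actual=T -> ctr[2]=1
Ev 3: PC=6 idx=2 pred=N actual=N -> ctr[2]=0
Ev 4: PC=4 idx=0 pred=N actual=T -> ctr[0]=2
Ev 5: PC=6 idx=2 pred=N actual=T -> ctr[2]=1
Ev 6: PC=4 idx=0 pred=T actual=T -> ctr[0]=3
Ev 7: PC=6 idx=2 pred=N actual=T -> ctr[2]=2
Ev 8: PC=6 idx=2 pred=T actual=N -> ctr[2]=1
Ev 9: PC=4 idx=0 pred=T actual=N -> ctr[0]=2
Ev 10: PC=4 idx=0 pred=T actual=T -> ctr[0]=3
Ev 11: PC=4 idx=0 pred=T actual=T -> ctr[0]=3
Ev 12: PC=6 idx=2 pred=N actual=T -> ctr[2]=2

Answer: 3 0 2 0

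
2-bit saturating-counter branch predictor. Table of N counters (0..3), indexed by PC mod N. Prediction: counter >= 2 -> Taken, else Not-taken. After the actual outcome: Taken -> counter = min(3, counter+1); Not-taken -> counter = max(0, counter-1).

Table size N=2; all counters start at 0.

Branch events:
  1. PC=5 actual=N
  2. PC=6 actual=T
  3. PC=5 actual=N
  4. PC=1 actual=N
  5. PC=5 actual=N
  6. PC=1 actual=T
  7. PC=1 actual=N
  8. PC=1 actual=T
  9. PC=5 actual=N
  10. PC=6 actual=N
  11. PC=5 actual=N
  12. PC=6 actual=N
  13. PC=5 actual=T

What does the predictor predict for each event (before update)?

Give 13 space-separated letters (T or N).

Answer: N N N N N N N N N N N N N

Derivation:
Ev 1: PC=5 idx=1 pred=N actual=N -> ctr[1]=0
Ev 2: PC=6 idx=0 pred=N actual=T -> ctr[0]=1
Ev 3: PC=5 idx=1 pred=N actual=N -> ctr[1]=0
Ev 4: PC=1 idx=1 pred=N actual=N -> ctr[1]=0
Ev 5: PC=5 idx=1 pred=N actual=N -> ctr[1]=0
Ev 6: PC=1 idx=1 pred=N actual=T -> ctr[1]=1
Ev 7: PC=1 idx=1 pred=N actual=N -> ctr[1]=0
Ev 8: PC=1 idx=1 pred=N actual=T -> ctr[1]=1
Ev 9: PC=5 idx=1 pred=N actual=N -> ctr[1]=0
Ev 10: PC=6 idx=0 pred=N actual=N -> ctr[0]=0
Ev 11: PC=5 idx=1 pred=N actual=N -> ctr[1]=0
Ev 12: PC=6 idx=0 pred=N actual=N -> ctr[0]=0
Ev 13: PC=5 idx=1 pred=N actual=T -> ctr[1]=1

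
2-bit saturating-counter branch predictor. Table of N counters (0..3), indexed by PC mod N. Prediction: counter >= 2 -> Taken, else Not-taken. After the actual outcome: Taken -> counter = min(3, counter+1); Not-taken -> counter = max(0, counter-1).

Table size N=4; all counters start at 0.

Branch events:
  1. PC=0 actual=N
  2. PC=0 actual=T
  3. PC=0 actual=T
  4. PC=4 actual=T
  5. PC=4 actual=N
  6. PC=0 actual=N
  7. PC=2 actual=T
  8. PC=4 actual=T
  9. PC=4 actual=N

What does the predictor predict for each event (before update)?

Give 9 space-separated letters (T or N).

Ev 1: PC=0 idx=0 pred=N actual=N -> ctr[0]=0
Ev 2: PC=0 idx=0 pred=N actual=T -> ctr[0]=1
Ev 3: PC=0 idx=0 pred=N actual=T -> ctr[0]=2
Ev 4: PC=4 idx=0 pred=T actual=T -> ctr[0]=3
Ev 5: PC=4 idx=0 pred=T actual=N -> ctr[0]=2
Ev 6: PC=0 idx=0 pred=T actual=N -> ctr[0]=1
Ev 7: PC=2 idx=2 pred=N actual=T -> ctr[2]=1
Ev 8: PC=4 idx=0 pred=N actual=T -> ctr[0]=2
Ev 9: PC=4 idx=0 pred=T actual=N -> ctr[0]=1

Answer: N N N T T T N N T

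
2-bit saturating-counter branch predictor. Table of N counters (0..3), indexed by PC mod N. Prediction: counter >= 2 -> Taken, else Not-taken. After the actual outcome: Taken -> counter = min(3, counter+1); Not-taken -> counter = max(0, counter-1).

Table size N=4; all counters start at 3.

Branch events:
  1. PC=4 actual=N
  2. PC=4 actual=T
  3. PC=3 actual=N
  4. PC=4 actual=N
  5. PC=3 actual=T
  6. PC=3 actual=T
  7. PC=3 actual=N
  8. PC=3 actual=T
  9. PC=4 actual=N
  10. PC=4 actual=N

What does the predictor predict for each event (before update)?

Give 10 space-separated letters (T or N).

Answer: T T T T T T T T T N

Derivation:
Ev 1: PC=4 idx=0 pred=T actual=N -> ctr[0]=2
Ev 2: PC=4 idx=0 pred=T actual=T -> ctr[0]=3
Ev 3: PC=3 idx=3 pred=T actual=N -> ctr[3]=2
Ev 4: PC=4 idx=0 pred=T actual=N -> ctr[0]=2
Ev 5: PC=3 idx=3 pred=T actual=T -> ctr[3]=3
Ev 6: PC=3 idx=3 pred=T actual=T -> ctr[3]=3
Ev 7: PC=3 idx=3 pred=T actual=N -> ctr[3]=2
Ev 8: PC=3 idx=3 pred=T actual=T -> ctr[3]=3
Ev 9: PC=4 idx=0 pred=T actual=N -> ctr[0]=1
Ev 10: PC=4 idx=0 pred=N actual=N -> ctr[0]=0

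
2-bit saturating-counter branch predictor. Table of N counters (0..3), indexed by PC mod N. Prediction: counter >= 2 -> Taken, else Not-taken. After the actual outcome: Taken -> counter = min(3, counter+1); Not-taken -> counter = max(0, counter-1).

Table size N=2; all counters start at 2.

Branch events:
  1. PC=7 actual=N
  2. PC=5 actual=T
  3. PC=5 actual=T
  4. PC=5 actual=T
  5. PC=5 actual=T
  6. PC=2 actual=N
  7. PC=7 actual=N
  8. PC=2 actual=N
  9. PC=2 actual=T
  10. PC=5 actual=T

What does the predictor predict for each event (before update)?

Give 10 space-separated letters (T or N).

Answer: T N T T T T T N N T

Derivation:
Ev 1: PC=7 idx=1 pred=T actual=N -> ctr[1]=1
Ev 2: PC=5 idx=1 pred=N actual=T -> ctr[1]=2
Ev 3: PC=5 idx=1 pred=T actual=T -> ctr[1]=3
Ev 4: PC=5 idx=1 pred=T actual=T -> ctr[1]=3
Ev 5: PC=5 idx=1 pred=T actual=T -> ctr[1]=3
Ev 6: PC=2 idx=0 pred=T actual=N -> ctr[0]=1
Ev 7: PC=7 idx=1 pred=T actual=N -> ctr[1]=2
Ev 8: PC=2 idx=0 pred=N actual=N -> ctr[0]=0
Ev 9: PC=2 idx=0 pred=N actual=T -> ctr[0]=1
Ev 10: PC=5 idx=1 pred=T actual=T -> ctr[1]=3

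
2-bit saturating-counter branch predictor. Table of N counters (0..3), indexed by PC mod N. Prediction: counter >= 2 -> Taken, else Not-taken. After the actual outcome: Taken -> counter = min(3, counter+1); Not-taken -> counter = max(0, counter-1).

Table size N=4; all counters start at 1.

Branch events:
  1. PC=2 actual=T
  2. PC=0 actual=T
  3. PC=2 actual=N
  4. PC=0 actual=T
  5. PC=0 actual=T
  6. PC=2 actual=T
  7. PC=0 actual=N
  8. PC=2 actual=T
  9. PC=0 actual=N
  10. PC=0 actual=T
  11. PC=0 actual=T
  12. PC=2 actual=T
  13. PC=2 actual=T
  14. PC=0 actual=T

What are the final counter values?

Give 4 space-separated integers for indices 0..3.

Ev 1: PC=2 idx=2 pred=N actual=T -> ctr[2]=2
Ev 2: PC=0 idx=0 pred=N actual=T -> ctr[0]=2
Ev 3: PC=2 idx=2 pred=T actual=N -> ctr[2]=1
Ev 4: PC=0 idx=0 pred=T actual=T -> ctr[0]=3
Ev 5: PC=0 idx=0 pred=T actual=T -> ctr[0]=3
Ev 6: PC=2 idx=2 pred=N actual=T -> ctr[2]=2
Ev 7: PC=0 idx=0 pred=T actual=N -> ctr[0]=2
Ev 8: PC=2 idx=2 pred=T actual=T -> ctr[2]=3
Ev 9: PC=0 idx=0 pred=T actual=N -> ctr[0]=1
Ev 10: PC=0 idx=0 pred=N actual=T -> ctr[0]=2
Ev 11: PC=0 idx=0 pred=T actual=T -> ctr[0]=3
Ev 12: PC=2 idx=2 pred=T actual=T -> ctr[2]=3
Ev 13: PC=2 idx=2 pred=T actual=T -> ctr[2]=3
Ev 14: PC=0 idx=0 pred=T actual=T -> ctr[0]=3

Answer: 3 1 3 1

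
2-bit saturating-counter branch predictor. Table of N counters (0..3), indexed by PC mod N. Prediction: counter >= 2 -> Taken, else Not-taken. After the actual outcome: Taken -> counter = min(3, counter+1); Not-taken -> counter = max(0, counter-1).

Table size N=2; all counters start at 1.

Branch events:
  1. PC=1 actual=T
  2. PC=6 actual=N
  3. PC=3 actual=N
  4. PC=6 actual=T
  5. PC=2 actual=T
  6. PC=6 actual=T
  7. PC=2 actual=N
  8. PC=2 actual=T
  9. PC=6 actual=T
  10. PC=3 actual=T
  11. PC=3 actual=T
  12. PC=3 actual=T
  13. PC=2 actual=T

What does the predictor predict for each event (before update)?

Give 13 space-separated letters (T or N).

Answer: N N T N N T T T T N T T T

Derivation:
Ev 1: PC=1 idx=1 pred=N actual=T -> ctr[1]=2
Ev 2: PC=6 idx=0 pred=N actual=N -> ctr[0]=0
Ev 3: PC=3 idx=1 pred=T actual=N -> ctr[1]=1
Ev 4: PC=6 idx=0 pred=N actual=T -> ctr[0]=1
Ev 5: PC=2 idx=0 pred=N actual=T -> ctr[0]=2
Ev 6: PC=6 idx=0 pred=T actual=T -> ctr[0]=3
Ev 7: PC=2 idx=0 pred=T actual=N -> ctr[0]=2
Ev 8: PC=2 idx=0 pred=T actual=T -> ctr[0]=3
Ev 9: PC=6 idx=0 pred=T actual=T -> ctr[0]=3
Ev 10: PC=3 idx=1 pred=N actual=T -> ctr[1]=2
Ev 11: PC=3 idx=1 pred=T actual=T -> ctr[1]=3
Ev 12: PC=3 idx=1 pred=T actual=T -> ctr[1]=3
Ev 13: PC=2 idx=0 pred=T actual=T -> ctr[0]=3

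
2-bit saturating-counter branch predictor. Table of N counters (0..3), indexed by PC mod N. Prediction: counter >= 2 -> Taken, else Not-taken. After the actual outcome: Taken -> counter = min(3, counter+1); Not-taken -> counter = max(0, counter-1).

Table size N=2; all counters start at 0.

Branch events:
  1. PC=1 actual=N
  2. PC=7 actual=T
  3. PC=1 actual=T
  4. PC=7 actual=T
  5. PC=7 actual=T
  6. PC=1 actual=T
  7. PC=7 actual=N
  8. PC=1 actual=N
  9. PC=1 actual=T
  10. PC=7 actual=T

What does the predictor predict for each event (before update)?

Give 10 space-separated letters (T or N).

Answer: N N N T T T T T N T

Derivation:
Ev 1: PC=1 idx=1 pred=N actual=N -> ctr[1]=0
Ev 2: PC=7 idx=1 pred=N actual=T -> ctr[1]=1
Ev 3: PC=1 idx=1 pred=N actual=T -> ctr[1]=2
Ev 4: PC=7 idx=1 pred=T actual=T -> ctr[1]=3
Ev 5: PC=7 idx=1 pred=T actual=T -> ctr[1]=3
Ev 6: PC=1 idx=1 pred=T actual=T -> ctr[1]=3
Ev 7: PC=7 idx=1 pred=T actual=N -> ctr[1]=2
Ev 8: PC=1 idx=1 pred=T actual=N -> ctr[1]=1
Ev 9: PC=1 idx=1 pred=N actual=T -> ctr[1]=2
Ev 10: PC=7 idx=1 pred=T actual=T -> ctr[1]=3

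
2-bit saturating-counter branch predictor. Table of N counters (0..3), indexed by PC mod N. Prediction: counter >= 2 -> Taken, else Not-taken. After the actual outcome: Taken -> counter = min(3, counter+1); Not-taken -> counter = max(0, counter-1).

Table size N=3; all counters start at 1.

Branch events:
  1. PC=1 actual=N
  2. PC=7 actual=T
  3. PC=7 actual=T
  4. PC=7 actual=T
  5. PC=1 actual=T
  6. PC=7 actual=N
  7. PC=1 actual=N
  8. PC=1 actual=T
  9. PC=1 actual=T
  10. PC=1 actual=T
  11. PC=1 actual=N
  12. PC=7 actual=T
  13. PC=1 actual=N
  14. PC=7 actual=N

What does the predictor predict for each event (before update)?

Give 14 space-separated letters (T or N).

Ev 1: PC=1 idx=1 pred=N actual=N -> ctr[1]=0
Ev 2: PC=7 idx=1 pred=N actual=T -> ctr[1]=1
Ev 3: PC=7 idx=1 pred=N actual=T -> ctr[1]=2
Ev 4: PC=7 idx=1 pred=T actual=T -> ctr[1]=3
Ev 5: PC=1 idx=1 pred=T actual=T -> ctr[1]=3
Ev 6: PC=7 idx=1 pred=T actual=N -> ctr[1]=2
Ev 7: PC=1 idx=1 pred=T actual=N -> ctr[1]=1
Ev 8: PC=1 idx=1 pred=N actual=T -> ctr[1]=2
Ev 9: PC=1 idx=1 pred=T actual=T -> ctr[1]=3
Ev 10: PC=1 idx=1 pred=T actual=T -> ctr[1]=3
Ev 11: PC=1 idx=1 pred=T actual=N -> ctr[1]=2
Ev 12: PC=7 idx=1 pred=T actual=T -> ctr[1]=3
Ev 13: PC=1 idx=1 pred=T actual=N -> ctr[1]=2
Ev 14: PC=7 idx=1 pred=T actual=N -> ctr[1]=1

Answer: N N N T T T T N T T T T T T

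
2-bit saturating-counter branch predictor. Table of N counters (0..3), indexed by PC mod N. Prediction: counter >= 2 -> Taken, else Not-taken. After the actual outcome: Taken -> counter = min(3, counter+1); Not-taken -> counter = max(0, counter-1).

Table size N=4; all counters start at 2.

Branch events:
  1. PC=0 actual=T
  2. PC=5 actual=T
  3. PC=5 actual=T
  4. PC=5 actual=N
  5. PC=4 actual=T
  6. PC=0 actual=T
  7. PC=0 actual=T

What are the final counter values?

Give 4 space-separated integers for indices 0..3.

Answer: 3 2 2 2

Derivation:
Ev 1: PC=0 idx=0 pred=T actual=T -> ctr[0]=3
Ev 2: PC=5 idx=1 pred=T actual=T -> ctr[1]=3
Ev 3: PC=5 idx=1 pred=T actual=T -> ctr[1]=3
Ev 4: PC=5 idx=1 pred=T actual=N -> ctr[1]=2
Ev 5: PC=4 idx=0 pred=T actual=T -> ctr[0]=3
Ev 6: PC=0 idx=0 pred=T actual=T -> ctr[0]=3
Ev 7: PC=0 idx=0 pred=T actual=T -> ctr[0]=3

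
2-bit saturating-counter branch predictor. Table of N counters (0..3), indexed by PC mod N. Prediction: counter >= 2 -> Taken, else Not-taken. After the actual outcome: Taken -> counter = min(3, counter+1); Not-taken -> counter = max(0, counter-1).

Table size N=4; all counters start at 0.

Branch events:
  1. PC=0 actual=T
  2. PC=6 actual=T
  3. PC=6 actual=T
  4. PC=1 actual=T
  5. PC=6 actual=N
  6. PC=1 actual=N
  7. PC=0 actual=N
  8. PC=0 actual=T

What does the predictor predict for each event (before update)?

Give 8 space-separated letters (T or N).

Answer: N N N N T N N N

Derivation:
Ev 1: PC=0 idx=0 pred=N actual=T -> ctr[0]=1
Ev 2: PC=6 idx=2 pred=N actual=T -> ctr[2]=1
Ev 3: PC=6 idx=2 pred=N actual=T -> ctr[2]=2
Ev 4: PC=1 idx=1 pred=N actual=T -> ctr[1]=1
Ev 5: PC=6 idx=2 pred=T actual=N -> ctr[2]=1
Ev 6: PC=1 idx=1 pred=N actual=N -> ctr[1]=0
Ev 7: PC=0 idx=0 pred=N actual=N -> ctr[0]=0
Ev 8: PC=0 idx=0 pred=N actual=T -> ctr[0]=1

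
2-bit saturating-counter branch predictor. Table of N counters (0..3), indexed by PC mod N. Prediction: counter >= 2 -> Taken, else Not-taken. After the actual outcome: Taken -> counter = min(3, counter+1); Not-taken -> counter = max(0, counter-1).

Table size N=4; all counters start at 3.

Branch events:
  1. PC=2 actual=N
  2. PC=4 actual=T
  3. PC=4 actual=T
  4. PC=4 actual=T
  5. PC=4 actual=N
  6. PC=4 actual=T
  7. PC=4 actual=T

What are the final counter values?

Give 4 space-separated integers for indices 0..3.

Ev 1: PC=2 idx=2 pred=T actual=N -> ctr[2]=2
Ev 2: PC=4 idx=0 pred=T actual=T -> ctr[0]=3
Ev 3: PC=4 idx=0 pred=T actual=T -> ctr[0]=3
Ev 4: PC=4 idx=0 pred=T actual=T -> ctr[0]=3
Ev 5: PC=4 idx=0 pred=T actual=N -> ctr[0]=2
Ev 6: PC=4 idx=0 pred=T actual=T -> ctr[0]=3
Ev 7: PC=4 idx=0 pred=T actual=T -> ctr[0]=3

Answer: 3 3 2 3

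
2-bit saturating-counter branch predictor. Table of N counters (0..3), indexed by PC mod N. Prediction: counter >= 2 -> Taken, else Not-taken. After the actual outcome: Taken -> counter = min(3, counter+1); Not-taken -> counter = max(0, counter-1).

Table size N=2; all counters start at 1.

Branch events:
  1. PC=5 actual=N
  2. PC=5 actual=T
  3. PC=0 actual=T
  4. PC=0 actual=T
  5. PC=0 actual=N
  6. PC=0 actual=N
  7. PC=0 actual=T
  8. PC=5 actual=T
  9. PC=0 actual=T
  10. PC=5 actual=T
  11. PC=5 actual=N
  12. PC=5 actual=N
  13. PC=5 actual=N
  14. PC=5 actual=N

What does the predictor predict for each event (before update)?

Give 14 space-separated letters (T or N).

Ev 1: PC=5 idx=1 pred=N actual=N -> ctr[1]=0
Ev 2: PC=5 idx=1 pred=N actual=T -> ctr[1]=1
Ev 3: PC=0 idx=0 pred=N actual=T -> ctr[0]=2
Ev 4: PC=0 idx=0 pred=T actual=T -> ctr[0]=3
Ev 5: PC=0 idx=0 pred=T actual=N -> ctr[0]=2
Ev 6: PC=0 idx=0 pred=T actual=N -> ctr[0]=1
Ev 7: PC=0 idx=0 pred=N actual=T -> ctr[0]=2
Ev 8: PC=5 idx=1 pred=N actual=T -> ctr[1]=2
Ev 9: PC=0 idx=0 pred=T actual=T -> ctr[0]=3
Ev 10: PC=5 idx=1 pred=T actual=T -> ctr[1]=3
Ev 11: PC=5 idx=1 pred=T actual=N -> ctr[1]=2
Ev 12: PC=5 idx=1 pred=T actual=N -> ctr[1]=1
Ev 13: PC=5 idx=1 pred=N actual=N -> ctr[1]=0
Ev 14: PC=5 idx=1 pred=N actual=N -> ctr[1]=0

Answer: N N N T T T N N T T T T N N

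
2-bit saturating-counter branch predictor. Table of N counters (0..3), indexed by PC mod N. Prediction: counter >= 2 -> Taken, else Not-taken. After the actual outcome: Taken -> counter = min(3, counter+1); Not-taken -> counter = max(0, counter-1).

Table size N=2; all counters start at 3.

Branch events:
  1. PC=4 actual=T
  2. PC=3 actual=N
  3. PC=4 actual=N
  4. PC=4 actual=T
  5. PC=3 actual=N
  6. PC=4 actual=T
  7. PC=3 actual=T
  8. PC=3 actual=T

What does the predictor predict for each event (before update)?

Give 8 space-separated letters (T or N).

Answer: T T T T T T N T

Derivation:
Ev 1: PC=4 idx=0 pred=T actual=T -> ctr[0]=3
Ev 2: PC=3 idx=1 pred=T actual=N -> ctr[1]=2
Ev 3: PC=4 idx=0 pred=T actual=N -> ctr[0]=2
Ev 4: PC=4 idx=0 pred=T actual=T -> ctr[0]=3
Ev 5: PC=3 idx=1 pred=T actual=N -> ctr[1]=1
Ev 6: PC=4 idx=0 pred=T actual=T -> ctr[0]=3
Ev 7: PC=3 idx=1 pred=N actual=T -> ctr[1]=2
Ev 8: PC=3 idx=1 pred=T actual=T -> ctr[1]=3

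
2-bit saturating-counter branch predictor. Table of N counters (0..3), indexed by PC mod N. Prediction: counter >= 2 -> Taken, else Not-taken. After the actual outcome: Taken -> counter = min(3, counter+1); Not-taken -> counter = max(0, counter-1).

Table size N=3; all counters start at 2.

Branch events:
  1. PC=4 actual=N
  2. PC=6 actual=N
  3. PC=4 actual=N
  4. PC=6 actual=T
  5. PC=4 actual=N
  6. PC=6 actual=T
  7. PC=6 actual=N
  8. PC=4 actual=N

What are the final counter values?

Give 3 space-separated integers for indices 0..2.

Ev 1: PC=4 idx=1 pred=T actual=N -> ctr[1]=1
Ev 2: PC=6 idx=0 pred=T actual=N -> ctr[0]=1
Ev 3: PC=4 idx=1 pred=N actual=N -> ctr[1]=0
Ev 4: PC=6 idx=0 pred=N actual=T -> ctr[0]=2
Ev 5: PC=4 idx=1 pred=N actual=N -> ctr[1]=0
Ev 6: PC=6 idx=0 pred=T actual=T -> ctr[0]=3
Ev 7: PC=6 idx=0 pred=T actual=N -> ctr[0]=2
Ev 8: PC=4 idx=1 pred=N actual=N -> ctr[1]=0

Answer: 2 0 2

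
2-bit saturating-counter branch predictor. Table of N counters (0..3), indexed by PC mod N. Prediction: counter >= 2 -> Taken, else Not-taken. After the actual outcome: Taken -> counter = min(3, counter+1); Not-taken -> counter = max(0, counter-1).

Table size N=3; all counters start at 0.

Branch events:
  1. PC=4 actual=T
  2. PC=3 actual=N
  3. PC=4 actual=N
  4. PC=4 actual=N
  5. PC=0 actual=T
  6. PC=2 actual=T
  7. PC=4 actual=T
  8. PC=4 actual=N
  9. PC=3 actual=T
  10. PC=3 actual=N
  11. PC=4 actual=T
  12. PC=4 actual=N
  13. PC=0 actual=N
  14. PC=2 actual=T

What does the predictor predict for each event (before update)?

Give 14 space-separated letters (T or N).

Answer: N N N N N N N N N T N N N N

Derivation:
Ev 1: PC=4 idx=1 pred=N actual=T -> ctr[1]=1
Ev 2: PC=3 idx=0 pred=N actual=N -> ctr[0]=0
Ev 3: PC=4 idx=1 pred=N actual=N -> ctr[1]=0
Ev 4: PC=4 idx=1 pred=N actual=N -> ctr[1]=0
Ev 5: PC=0 idx=0 pred=N actual=T -> ctr[0]=1
Ev 6: PC=2 idx=2 pred=N actual=T -> ctr[2]=1
Ev 7: PC=4 idx=1 pred=N actual=T -> ctr[1]=1
Ev 8: PC=4 idx=1 pred=N actual=N -> ctr[1]=0
Ev 9: PC=3 idx=0 pred=N actual=T -> ctr[0]=2
Ev 10: PC=3 idx=0 pred=T actual=N -> ctr[0]=1
Ev 11: PC=4 idx=1 pred=N actual=T -> ctr[1]=1
Ev 12: PC=4 idx=1 pred=N actual=N -> ctr[1]=0
Ev 13: PC=0 idx=0 pred=N actual=N -> ctr[0]=0
Ev 14: PC=2 idx=2 pred=N actual=T -> ctr[2]=2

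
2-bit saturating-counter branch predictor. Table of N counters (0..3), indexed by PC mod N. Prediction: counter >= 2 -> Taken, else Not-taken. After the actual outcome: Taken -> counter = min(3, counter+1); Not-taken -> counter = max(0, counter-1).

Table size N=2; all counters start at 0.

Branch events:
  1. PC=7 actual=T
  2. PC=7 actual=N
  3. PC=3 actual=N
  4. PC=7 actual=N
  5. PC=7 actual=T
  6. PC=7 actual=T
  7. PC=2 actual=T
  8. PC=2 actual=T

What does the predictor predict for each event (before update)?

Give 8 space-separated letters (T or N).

Answer: N N N N N N N N

Derivation:
Ev 1: PC=7 idx=1 pred=N actual=T -> ctr[1]=1
Ev 2: PC=7 idx=1 pred=N actual=N -> ctr[1]=0
Ev 3: PC=3 idx=1 pred=N actual=N -> ctr[1]=0
Ev 4: PC=7 idx=1 pred=N actual=N -> ctr[1]=0
Ev 5: PC=7 idx=1 pred=N actual=T -> ctr[1]=1
Ev 6: PC=7 idx=1 pred=N actual=T -> ctr[1]=2
Ev 7: PC=2 idx=0 pred=N actual=T -> ctr[0]=1
Ev 8: PC=2 idx=0 pred=N actual=T -> ctr[0]=2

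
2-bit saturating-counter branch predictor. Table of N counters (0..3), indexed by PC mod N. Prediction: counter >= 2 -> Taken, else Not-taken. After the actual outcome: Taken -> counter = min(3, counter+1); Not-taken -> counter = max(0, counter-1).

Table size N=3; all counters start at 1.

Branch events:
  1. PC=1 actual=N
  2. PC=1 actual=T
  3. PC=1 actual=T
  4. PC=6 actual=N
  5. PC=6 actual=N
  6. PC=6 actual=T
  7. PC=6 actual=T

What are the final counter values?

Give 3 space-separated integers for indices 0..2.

Answer: 2 2 1

Derivation:
Ev 1: PC=1 idx=1 pred=N actual=N -> ctr[1]=0
Ev 2: PC=1 idx=1 pred=N actual=T -> ctr[1]=1
Ev 3: PC=1 idx=1 pred=N actual=T -> ctr[1]=2
Ev 4: PC=6 idx=0 pred=N actual=N -> ctr[0]=0
Ev 5: PC=6 idx=0 pred=N actual=N -> ctr[0]=0
Ev 6: PC=6 idx=0 pred=N actual=T -> ctr[0]=1
Ev 7: PC=6 idx=0 pred=N actual=T -> ctr[0]=2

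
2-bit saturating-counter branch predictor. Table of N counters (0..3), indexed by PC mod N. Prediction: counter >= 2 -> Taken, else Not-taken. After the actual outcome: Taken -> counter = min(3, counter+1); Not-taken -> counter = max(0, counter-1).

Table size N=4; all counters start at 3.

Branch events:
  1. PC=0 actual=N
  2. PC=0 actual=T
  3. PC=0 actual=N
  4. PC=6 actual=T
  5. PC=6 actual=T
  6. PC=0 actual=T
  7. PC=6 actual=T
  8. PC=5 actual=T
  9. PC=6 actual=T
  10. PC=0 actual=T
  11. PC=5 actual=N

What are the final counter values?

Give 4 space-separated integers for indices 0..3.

Ev 1: PC=0 idx=0 pred=T actual=N -> ctr[0]=2
Ev 2: PC=0 idx=0 pred=T actual=T -> ctr[0]=3
Ev 3: PC=0 idx=0 pred=T actual=N -> ctr[0]=2
Ev 4: PC=6 idx=2 pred=T actual=T -> ctr[2]=3
Ev 5: PC=6 idx=2 pred=T actual=T -> ctr[2]=3
Ev 6: PC=0 idx=0 pred=T actual=T -> ctr[0]=3
Ev 7: PC=6 idx=2 pred=T actual=T -> ctr[2]=3
Ev 8: PC=5 idx=1 pred=T actual=T -> ctr[1]=3
Ev 9: PC=6 idx=2 pred=T actual=T -> ctr[2]=3
Ev 10: PC=0 idx=0 pred=T actual=T -> ctr[0]=3
Ev 11: PC=5 idx=1 pred=T actual=N -> ctr[1]=2

Answer: 3 2 3 3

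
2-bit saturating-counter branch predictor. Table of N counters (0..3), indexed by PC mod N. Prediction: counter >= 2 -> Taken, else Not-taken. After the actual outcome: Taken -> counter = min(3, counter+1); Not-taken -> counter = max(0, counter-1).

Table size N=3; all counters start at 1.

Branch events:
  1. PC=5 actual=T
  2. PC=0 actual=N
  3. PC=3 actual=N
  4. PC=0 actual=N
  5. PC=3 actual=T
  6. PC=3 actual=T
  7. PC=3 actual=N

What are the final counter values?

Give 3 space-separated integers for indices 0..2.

Answer: 1 1 2

Derivation:
Ev 1: PC=5 idx=2 pred=N actual=T -> ctr[2]=2
Ev 2: PC=0 idx=0 pred=N actual=N -> ctr[0]=0
Ev 3: PC=3 idx=0 pred=N actual=N -> ctr[0]=0
Ev 4: PC=0 idx=0 pred=N actual=N -> ctr[0]=0
Ev 5: PC=3 idx=0 pred=N actual=T -> ctr[0]=1
Ev 6: PC=3 idx=0 pred=N actual=T -> ctr[0]=2
Ev 7: PC=3 idx=0 pred=T actual=N -> ctr[0]=1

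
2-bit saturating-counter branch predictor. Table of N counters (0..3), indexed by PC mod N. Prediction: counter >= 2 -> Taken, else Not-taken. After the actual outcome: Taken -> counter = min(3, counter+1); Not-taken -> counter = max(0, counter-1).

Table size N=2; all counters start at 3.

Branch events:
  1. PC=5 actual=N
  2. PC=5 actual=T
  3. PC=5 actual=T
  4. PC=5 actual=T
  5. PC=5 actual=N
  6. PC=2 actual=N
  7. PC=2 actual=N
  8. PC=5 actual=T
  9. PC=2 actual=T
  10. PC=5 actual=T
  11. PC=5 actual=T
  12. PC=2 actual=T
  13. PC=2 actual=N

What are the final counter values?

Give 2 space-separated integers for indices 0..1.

Answer: 2 3

Derivation:
Ev 1: PC=5 idx=1 pred=T actual=N -> ctr[1]=2
Ev 2: PC=5 idx=1 pred=T actual=T -> ctr[1]=3
Ev 3: PC=5 idx=1 pred=T actual=T -> ctr[1]=3
Ev 4: PC=5 idx=1 pred=T actual=T -> ctr[1]=3
Ev 5: PC=5 idx=1 pred=T actual=N -> ctr[1]=2
Ev 6: PC=2 idx=0 pred=T actual=N -> ctr[0]=2
Ev 7: PC=2 idx=0 pred=T actual=N -> ctr[0]=1
Ev 8: PC=5 idx=1 pred=T actual=T -> ctr[1]=3
Ev 9: PC=2 idx=0 pred=N actual=T -> ctr[0]=2
Ev 10: PC=5 idx=1 pred=T actual=T -> ctr[1]=3
Ev 11: PC=5 idx=1 pred=T actual=T -> ctr[1]=3
Ev 12: PC=2 idx=0 pred=T actual=T -> ctr[0]=3
Ev 13: PC=2 idx=0 pred=T actual=N -> ctr[0]=2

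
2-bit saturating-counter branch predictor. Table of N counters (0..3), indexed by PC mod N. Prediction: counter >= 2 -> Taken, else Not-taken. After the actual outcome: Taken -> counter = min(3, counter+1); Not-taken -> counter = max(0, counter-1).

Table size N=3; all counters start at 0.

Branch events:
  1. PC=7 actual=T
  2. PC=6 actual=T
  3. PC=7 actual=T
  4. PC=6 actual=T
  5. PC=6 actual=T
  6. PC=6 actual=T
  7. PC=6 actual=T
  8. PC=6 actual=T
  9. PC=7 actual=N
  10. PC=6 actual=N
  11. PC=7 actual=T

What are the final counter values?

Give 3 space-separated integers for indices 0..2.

Ev 1: PC=7 idx=1 pred=N actual=T -> ctr[1]=1
Ev 2: PC=6 idx=0 pred=N actual=T -> ctr[0]=1
Ev 3: PC=7 idx=1 pred=N actual=T -> ctr[1]=2
Ev 4: PC=6 idx=0 pred=N actual=T -> ctr[0]=2
Ev 5: PC=6 idx=0 pred=T actual=T -> ctr[0]=3
Ev 6: PC=6 idx=0 pred=T actual=T -> ctr[0]=3
Ev 7: PC=6 idx=0 pred=T actual=T -> ctr[0]=3
Ev 8: PC=6 idx=0 pred=T actual=T -> ctr[0]=3
Ev 9: PC=7 idx=1 pred=T actual=N -> ctr[1]=1
Ev 10: PC=6 idx=0 pred=T actual=N -> ctr[0]=2
Ev 11: PC=7 idx=1 pred=N actual=T -> ctr[1]=2

Answer: 2 2 0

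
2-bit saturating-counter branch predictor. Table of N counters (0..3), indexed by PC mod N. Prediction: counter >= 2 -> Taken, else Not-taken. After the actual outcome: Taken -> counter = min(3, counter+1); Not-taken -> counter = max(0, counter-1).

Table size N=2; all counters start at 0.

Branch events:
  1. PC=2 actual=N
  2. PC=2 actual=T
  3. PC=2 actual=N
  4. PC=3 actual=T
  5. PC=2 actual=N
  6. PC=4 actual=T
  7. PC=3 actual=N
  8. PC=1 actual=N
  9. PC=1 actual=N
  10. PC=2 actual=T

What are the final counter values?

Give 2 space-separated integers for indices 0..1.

Ev 1: PC=2 idx=0 pred=N actual=N -> ctr[0]=0
Ev 2: PC=2 idx=0 pred=N actual=T -> ctr[0]=1
Ev 3: PC=2 idx=0 pred=N actual=N -> ctr[0]=0
Ev 4: PC=3 idx=1 pred=N actual=T -> ctr[1]=1
Ev 5: PC=2 idx=0 pred=N actual=N -> ctr[0]=0
Ev 6: PC=4 idx=0 pred=N actual=T -> ctr[0]=1
Ev 7: PC=3 idx=1 pred=N actual=N -> ctr[1]=0
Ev 8: PC=1 idx=1 pred=N actual=N -> ctr[1]=0
Ev 9: PC=1 idx=1 pred=N actual=N -> ctr[1]=0
Ev 10: PC=2 idx=0 pred=N actual=T -> ctr[0]=2

Answer: 2 0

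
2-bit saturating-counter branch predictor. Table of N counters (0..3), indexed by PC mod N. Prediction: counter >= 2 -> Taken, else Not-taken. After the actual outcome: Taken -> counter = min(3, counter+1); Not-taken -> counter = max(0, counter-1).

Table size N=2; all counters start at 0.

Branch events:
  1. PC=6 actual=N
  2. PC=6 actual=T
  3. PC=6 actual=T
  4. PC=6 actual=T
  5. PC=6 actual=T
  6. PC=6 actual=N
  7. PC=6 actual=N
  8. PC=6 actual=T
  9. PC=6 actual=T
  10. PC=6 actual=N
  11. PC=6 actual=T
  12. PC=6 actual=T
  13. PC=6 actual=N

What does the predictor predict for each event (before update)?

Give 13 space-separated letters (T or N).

Ev 1: PC=6 idx=0 pred=N actual=N -> ctr[0]=0
Ev 2: PC=6 idx=0 pred=N actual=T -> ctr[0]=1
Ev 3: PC=6 idx=0 pred=N actual=T -> ctr[0]=2
Ev 4: PC=6 idx=0 pred=T actual=T -> ctr[0]=3
Ev 5: PC=6 idx=0 pred=T actual=T -> ctr[0]=3
Ev 6: PC=6 idx=0 pred=T actual=N -> ctr[0]=2
Ev 7: PC=6 idx=0 pred=T actual=N -> ctr[0]=1
Ev 8: PC=6 idx=0 pred=N actual=T -> ctr[0]=2
Ev 9: PC=6 idx=0 pred=T actual=T -> ctr[0]=3
Ev 10: PC=6 idx=0 pred=T actual=N -> ctr[0]=2
Ev 11: PC=6 idx=0 pred=T actual=T -> ctr[0]=3
Ev 12: PC=6 idx=0 pred=T actual=T -> ctr[0]=3
Ev 13: PC=6 idx=0 pred=T actual=N -> ctr[0]=2

Answer: N N N T T T T N T T T T T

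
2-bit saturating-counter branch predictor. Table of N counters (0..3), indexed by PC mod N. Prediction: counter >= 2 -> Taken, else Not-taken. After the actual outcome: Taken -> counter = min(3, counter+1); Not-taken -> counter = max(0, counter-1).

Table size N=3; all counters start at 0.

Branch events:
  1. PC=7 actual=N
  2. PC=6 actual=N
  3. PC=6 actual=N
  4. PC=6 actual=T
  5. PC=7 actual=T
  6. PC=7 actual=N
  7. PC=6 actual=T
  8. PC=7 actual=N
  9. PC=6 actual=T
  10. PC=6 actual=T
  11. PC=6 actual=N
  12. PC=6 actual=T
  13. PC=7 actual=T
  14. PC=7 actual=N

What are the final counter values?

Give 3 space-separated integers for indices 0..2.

Ev 1: PC=7 idx=1 pred=N actual=N -> ctr[1]=0
Ev 2: PC=6 idx=0 pred=N actual=N -> ctr[0]=0
Ev 3: PC=6 idx=0 pred=N actual=N -> ctr[0]=0
Ev 4: PC=6 idx=0 pred=N actual=T -> ctr[0]=1
Ev 5: PC=7 idx=1 pred=N actual=T -> ctr[1]=1
Ev 6: PC=7 idx=1 pred=N actual=N -> ctr[1]=0
Ev 7: PC=6 idx=0 pred=N actual=T -> ctr[0]=2
Ev 8: PC=7 idx=1 pred=N actual=N -> ctr[1]=0
Ev 9: PC=6 idx=0 pred=T actual=T -> ctr[0]=3
Ev 10: PC=6 idx=0 pred=T actual=T -> ctr[0]=3
Ev 11: PC=6 idx=0 pred=T actual=N -> ctr[0]=2
Ev 12: PC=6 idx=0 pred=T actual=T -> ctr[0]=3
Ev 13: PC=7 idx=1 pred=N actual=T -> ctr[1]=1
Ev 14: PC=7 idx=1 pred=N actual=N -> ctr[1]=0

Answer: 3 0 0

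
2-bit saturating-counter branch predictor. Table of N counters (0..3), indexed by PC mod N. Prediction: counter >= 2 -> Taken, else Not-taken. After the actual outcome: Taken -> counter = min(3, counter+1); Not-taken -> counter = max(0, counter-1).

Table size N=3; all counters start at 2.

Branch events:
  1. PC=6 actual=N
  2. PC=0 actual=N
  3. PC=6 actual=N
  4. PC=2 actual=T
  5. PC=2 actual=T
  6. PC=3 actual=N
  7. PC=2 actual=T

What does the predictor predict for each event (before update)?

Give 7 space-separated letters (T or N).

Ev 1: PC=6 idx=0 pred=T actual=N -> ctr[0]=1
Ev 2: PC=0 idx=0 pred=N actual=N -> ctr[0]=0
Ev 3: PC=6 idx=0 pred=N actual=N -> ctr[0]=0
Ev 4: PC=2 idx=2 pred=T actual=T -> ctr[2]=3
Ev 5: PC=2 idx=2 pred=T actual=T -> ctr[2]=3
Ev 6: PC=3 idx=0 pred=N actual=N -> ctr[0]=0
Ev 7: PC=2 idx=2 pred=T actual=T -> ctr[2]=3

Answer: T N N T T N T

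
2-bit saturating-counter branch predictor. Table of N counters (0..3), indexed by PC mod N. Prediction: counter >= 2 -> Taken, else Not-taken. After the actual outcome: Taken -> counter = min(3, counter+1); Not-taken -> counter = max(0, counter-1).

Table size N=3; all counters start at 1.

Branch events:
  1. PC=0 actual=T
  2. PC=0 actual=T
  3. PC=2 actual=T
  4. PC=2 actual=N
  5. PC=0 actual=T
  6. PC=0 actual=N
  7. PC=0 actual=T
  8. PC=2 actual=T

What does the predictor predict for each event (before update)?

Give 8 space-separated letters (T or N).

Ev 1: PC=0 idx=0 pred=N actual=T -> ctr[0]=2
Ev 2: PC=0 idx=0 pred=T actual=T -> ctr[0]=3
Ev 3: PC=2 idx=2 pred=N actual=T -> ctr[2]=2
Ev 4: PC=2 idx=2 pred=T actual=N -> ctr[2]=1
Ev 5: PC=0 idx=0 pred=T actual=T -> ctr[0]=3
Ev 6: PC=0 idx=0 pred=T actual=N -> ctr[0]=2
Ev 7: PC=0 idx=0 pred=T actual=T -> ctr[0]=3
Ev 8: PC=2 idx=2 pred=N actual=T -> ctr[2]=2

Answer: N T N T T T T N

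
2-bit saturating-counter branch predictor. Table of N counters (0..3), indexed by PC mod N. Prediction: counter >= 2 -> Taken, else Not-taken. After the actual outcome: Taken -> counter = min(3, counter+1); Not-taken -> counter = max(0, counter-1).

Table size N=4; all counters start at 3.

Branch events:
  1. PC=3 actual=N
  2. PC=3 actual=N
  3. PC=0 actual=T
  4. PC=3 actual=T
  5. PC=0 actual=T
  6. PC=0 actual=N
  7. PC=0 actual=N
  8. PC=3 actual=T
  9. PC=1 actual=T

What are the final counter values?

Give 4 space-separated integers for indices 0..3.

Ev 1: PC=3 idx=3 pred=T actual=N -> ctr[3]=2
Ev 2: PC=3 idx=3 pred=T actual=N -> ctr[3]=1
Ev 3: PC=0 idx=0 pred=T actual=T -> ctr[0]=3
Ev 4: PC=3 idx=3 pred=N actual=T -> ctr[3]=2
Ev 5: PC=0 idx=0 pred=T actual=T -> ctr[0]=3
Ev 6: PC=0 idx=0 pred=T actual=N -> ctr[0]=2
Ev 7: PC=0 idx=0 pred=T actual=N -> ctr[0]=1
Ev 8: PC=3 idx=3 pred=T actual=T -> ctr[3]=3
Ev 9: PC=1 idx=1 pred=T actual=T -> ctr[1]=3

Answer: 1 3 3 3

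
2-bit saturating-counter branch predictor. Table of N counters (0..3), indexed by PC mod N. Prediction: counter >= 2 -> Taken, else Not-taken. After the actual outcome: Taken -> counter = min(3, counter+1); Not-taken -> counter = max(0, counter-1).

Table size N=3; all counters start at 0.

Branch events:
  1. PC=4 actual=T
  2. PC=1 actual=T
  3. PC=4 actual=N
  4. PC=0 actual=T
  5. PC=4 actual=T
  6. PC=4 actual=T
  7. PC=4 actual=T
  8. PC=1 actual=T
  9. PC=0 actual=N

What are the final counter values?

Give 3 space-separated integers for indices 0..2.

Answer: 0 3 0

Derivation:
Ev 1: PC=4 idx=1 pred=N actual=T -> ctr[1]=1
Ev 2: PC=1 idx=1 pred=N actual=T -> ctr[1]=2
Ev 3: PC=4 idx=1 pred=T actual=N -> ctr[1]=1
Ev 4: PC=0 idx=0 pred=N actual=T -> ctr[0]=1
Ev 5: PC=4 idx=1 pred=N actual=T -> ctr[1]=2
Ev 6: PC=4 idx=1 pred=T actual=T -> ctr[1]=3
Ev 7: PC=4 idx=1 pred=T actual=T -> ctr[1]=3
Ev 8: PC=1 idx=1 pred=T actual=T -> ctr[1]=3
Ev 9: PC=0 idx=0 pred=N actual=N -> ctr[0]=0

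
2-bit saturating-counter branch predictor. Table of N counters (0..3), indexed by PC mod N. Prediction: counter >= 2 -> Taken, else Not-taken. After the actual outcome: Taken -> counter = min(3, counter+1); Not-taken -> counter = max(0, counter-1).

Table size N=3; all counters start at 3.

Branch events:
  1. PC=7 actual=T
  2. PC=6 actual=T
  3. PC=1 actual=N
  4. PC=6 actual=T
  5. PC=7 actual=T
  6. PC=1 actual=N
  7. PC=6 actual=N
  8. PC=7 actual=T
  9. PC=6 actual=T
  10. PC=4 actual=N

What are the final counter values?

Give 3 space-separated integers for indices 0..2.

Answer: 3 2 3

Derivation:
Ev 1: PC=7 idx=1 pred=T actual=T -> ctr[1]=3
Ev 2: PC=6 idx=0 pred=T actual=T -> ctr[0]=3
Ev 3: PC=1 idx=1 pred=T actual=N -> ctr[1]=2
Ev 4: PC=6 idx=0 pred=T actual=T -> ctr[0]=3
Ev 5: PC=7 idx=1 pred=T actual=T -> ctr[1]=3
Ev 6: PC=1 idx=1 pred=T actual=N -> ctr[1]=2
Ev 7: PC=6 idx=0 pred=T actual=N -> ctr[0]=2
Ev 8: PC=7 idx=1 pred=T actual=T -> ctr[1]=3
Ev 9: PC=6 idx=0 pred=T actual=T -> ctr[0]=3
Ev 10: PC=4 idx=1 pred=T actual=N -> ctr[1]=2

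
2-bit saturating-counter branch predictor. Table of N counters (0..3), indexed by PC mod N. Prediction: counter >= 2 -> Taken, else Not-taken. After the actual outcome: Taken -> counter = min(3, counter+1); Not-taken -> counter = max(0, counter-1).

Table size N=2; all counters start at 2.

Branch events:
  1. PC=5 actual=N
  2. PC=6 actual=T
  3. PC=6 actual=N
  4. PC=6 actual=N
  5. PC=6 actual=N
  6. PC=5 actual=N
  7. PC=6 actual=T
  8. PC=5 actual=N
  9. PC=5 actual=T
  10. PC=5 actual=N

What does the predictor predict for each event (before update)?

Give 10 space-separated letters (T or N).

Answer: T T T T N N N N N N

Derivation:
Ev 1: PC=5 idx=1 pred=T actual=N -> ctr[1]=1
Ev 2: PC=6 idx=0 pred=T actual=T -> ctr[0]=3
Ev 3: PC=6 idx=0 pred=T actual=N -> ctr[0]=2
Ev 4: PC=6 idx=0 pred=T actual=N -> ctr[0]=1
Ev 5: PC=6 idx=0 pred=N actual=N -> ctr[0]=0
Ev 6: PC=5 idx=1 pred=N actual=N -> ctr[1]=0
Ev 7: PC=6 idx=0 pred=N actual=T -> ctr[0]=1
Ev 8: PC=5 idx=1 pred=N actual=N -> ctr[1]=0
Ev 9: PC=5 idx=1 pred=N actual=T -> ctr[1]=1
Ev 10: PC=5 idx=1 pred=N actual=N -> ctr[1]=0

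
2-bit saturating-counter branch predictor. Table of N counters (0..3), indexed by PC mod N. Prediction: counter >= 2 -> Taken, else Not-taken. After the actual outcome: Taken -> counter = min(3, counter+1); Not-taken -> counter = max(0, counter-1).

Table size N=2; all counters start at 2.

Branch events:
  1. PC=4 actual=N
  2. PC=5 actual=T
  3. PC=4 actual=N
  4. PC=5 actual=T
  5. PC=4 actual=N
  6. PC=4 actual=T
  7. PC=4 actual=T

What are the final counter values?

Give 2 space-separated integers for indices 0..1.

Answer: 2 3

Derivation:
Ev 1: PC=4 idx=0 pred=T actual=N -> ctr[0]=1
Ev 2: PC=5 idx=1 pred=T actual=T -> ctr[1]=3
Ev 3: PC=4 idx=0 pred=N actual=N -> ctr[0]=0
Ev 4: PC=5 idx=1 pred=T actual=T -> ctr[1]=3
Ev 5: PC=4 idx=0 pred=N actual=N -> ctr[0]=0
Ev 6: PC=4 idx=0 pred=N actual=T -> ctr[0]=1
Ev 7: PC=4 idx=0 pred=N actual=T -> ctr[0]=2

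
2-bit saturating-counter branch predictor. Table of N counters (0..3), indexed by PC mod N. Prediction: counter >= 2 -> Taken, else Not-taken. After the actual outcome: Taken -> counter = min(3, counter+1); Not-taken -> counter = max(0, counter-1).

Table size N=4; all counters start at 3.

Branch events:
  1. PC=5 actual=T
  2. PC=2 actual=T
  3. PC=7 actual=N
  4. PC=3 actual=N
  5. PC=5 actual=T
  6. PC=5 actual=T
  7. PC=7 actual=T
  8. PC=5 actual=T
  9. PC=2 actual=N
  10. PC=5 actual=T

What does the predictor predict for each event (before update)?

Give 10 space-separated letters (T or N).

Ev 1: PC=5 idx=1 pred=T actual=T -> ctr[1]=3
Ev 2: PC=2 idx=2 pred=T actual=T -> ctr[2]=3
Ev 3: PC=7 idx=3 pred=T actual=N -> ctr[3]=2
Ev 4: PC=3 idx=3 pred=T actual=N -> ctr[3]=1
Ev 5: PC=5 idx=1 pred=T actual=T -> ctr[1]=3
Ev 6: PC=5 idx=1 pred=T actual=T -> ctr[1]=3
Ev 7: PC=7 idx=3 pred=N actual=T -> ctr[3]=2
Ev 8: PC=5 idx=1 pred=T actual=T -> ctr[1]=3
Ev 9: PC=2 idx=2 pred=T actual=N -> ctr[2]=2
Ev 10: PC=5 idx=1 pred=T actual=T -> ctr[1]=3

Answer: T T T T T T N T T T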